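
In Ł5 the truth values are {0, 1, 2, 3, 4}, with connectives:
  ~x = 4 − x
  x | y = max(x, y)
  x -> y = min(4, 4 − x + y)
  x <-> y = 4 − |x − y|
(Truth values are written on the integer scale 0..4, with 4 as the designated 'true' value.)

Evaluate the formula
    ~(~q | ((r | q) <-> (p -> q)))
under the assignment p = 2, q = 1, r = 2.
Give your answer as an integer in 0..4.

1

~q = ~1 = 3
r | q = 2 | 1 = 2
p -> q = 2 -> 1 = 3
(r | q) <-> (p -> q) = 2 <-> 3 = 3
~q | ((r | q) <-> (p -> q)) = 3 | 3 = 3
~(~q | ((r | q) <-> (p -> q))) = ~3 = 1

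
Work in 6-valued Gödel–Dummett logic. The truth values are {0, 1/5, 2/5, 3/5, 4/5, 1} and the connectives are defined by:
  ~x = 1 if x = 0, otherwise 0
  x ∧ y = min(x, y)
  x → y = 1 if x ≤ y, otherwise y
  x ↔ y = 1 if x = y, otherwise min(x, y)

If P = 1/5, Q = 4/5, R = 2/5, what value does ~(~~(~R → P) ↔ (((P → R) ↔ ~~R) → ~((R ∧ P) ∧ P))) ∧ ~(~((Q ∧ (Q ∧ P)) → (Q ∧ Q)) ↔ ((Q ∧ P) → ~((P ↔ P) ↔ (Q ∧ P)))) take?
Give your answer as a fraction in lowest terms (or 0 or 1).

~R = ~2/5 = 0
~R → P = 0 → 1/5 = 1
~(~R → P) = ~1 = 0
~~(~R → P) = ~0 = 1
P → R = 1/5 → 2/5 = 1
~R = ~2/5 = 0
~~R = ~0 = 1
(P → R) ↔ ~~R = 1 ↔ 1 = 1
R ∧ P = 2/5 ∧ 1/5 = 1/5
(R ∧ P) ∧ P = 1/5 ∧ 1/5 = 1/5
~((R ∧ P) ∧ P) = ~1/5 = 0
((P → R) ↔ ~~R) → ~((R ∧ P) ∧ P) = 1 → 0 = 0
~~(~R → P) ↔ (((P → R) ↔ ~~R) → ~((R ∧ P) ∧ P)) = 1 ↔ 0 = 0
~(~~(~R → P) ↔ (((P → R) ↔ ~~R) → ~((R ∧ P) ∧ P))) = ~0 = 1
Q ∧ P = 4/5 ∧ 1/5 = 1/5
Q ∧ (Q ∧ P) = 4/5 ∧ 1/5 = 1/5
Q ∧ Q = 4/5 ∧ 4/5 = 4/5
(Q ∧ (Q ∧ P)) → (Q ∧ Q) = 1/5 → 4/5 = 1
~((Q ∧ (Q ∧ P)) → (Q ∧ Q)) = ~1 = 0
Q ∧ P = 4/5 ∧ 1/5 = 1/5
P ↔ P = 1/5 ↔ 1/5 = 1
Q ∧ P = 4/5 ∧ 1/5 = 1/5
(P ↔ P) ↔ (Q ∧ P) = 1 ↔ 1/5 = 1/5
~((P ↔ P) ↔ (Q ∧ P)) = ~1/5 = 0
(Q ∧ P) → ~((P ↔ P) ↔ (Q ∧ P)) = 1/5 → 0 = 0
~((Q ∧ (Q ∧ P)) → (Q ∧ Q)) ↔ ((Q ∧ P) → ~((P ↔ P) ↔ (Q ∧ P))) = 0 ↔ 0 = 1
~(~((Q ∧ (Q ∧ P)) → (Q ∧ Q)) ↔ ((Q ∧ P) → ~((P ↔ P) ↔ (Q ∧ P)))) = ~1 = 0
~(~~(~R → P) ↔ (((P → R) ↔ ~~R) → ~((R ∧ P) ∧ P))) ∧ ~(~((Q ∧ (Q ∧ P)) → (Q ∧ Q)) ↔ ((Q ∧ P) → ~((P ↔ P) ↔ (Q ∧ P)))) = 1 ∧ 0 = 0

0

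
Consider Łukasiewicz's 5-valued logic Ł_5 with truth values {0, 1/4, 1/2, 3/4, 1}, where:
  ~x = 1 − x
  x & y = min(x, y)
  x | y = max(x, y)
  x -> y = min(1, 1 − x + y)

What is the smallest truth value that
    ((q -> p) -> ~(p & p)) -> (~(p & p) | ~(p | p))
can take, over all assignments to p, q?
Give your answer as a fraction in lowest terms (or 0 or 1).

1/2

Take p = 1/2, q = 1:
q -> p = 1 -> 1/2 = 1/2
p & p = 1/2 & 1/2 = 1/2
~(p & p) = ~1/2 = 1/2
(q -> p) -> ~(p & p) = 1/2 -> 1/2 = 1
p & p = 1/2 & 1/2 = 1/2
~(p & p) = ~1/2 = 1/2
p | p = 1/2 | 1/2 = 1/2
~(p | p) = ~1/2 = 1/2
~(p & p) | ~(p | p) = 1/2 | 1/2 = 1/2
((q -> p) -> ~(p & p)) -> (~(p & p) | ~(p | p)) = 1 -> 1/2 = 1/2
No assignment yields a value below 1/2, so this is the minimum.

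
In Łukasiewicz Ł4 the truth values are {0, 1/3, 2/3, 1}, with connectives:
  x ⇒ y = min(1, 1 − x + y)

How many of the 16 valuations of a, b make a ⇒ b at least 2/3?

13

a = 0, b = 0 ↦ 1  ≥
a = 0, b = 1/3 ↦ 1  ≥
a = 0, b = 2/3 ↦ 1  ≥
a = 0, b = 1 ↦ 1  ≥
a = 1/3, b = 0 ↦ 2/3  ≥
a = 1/3, b = 1/3 ↦ 1  ≥
a = 1/3, b = 2/3 ↦ 1  ≥
a = 1/3, b = 1 ↦ 1  ≥
a = 2/3, b = 0 ↦ 1/3  <
a = 2/3, b = 1/3 ↦ 2/3  ≥
a = 2/3, b = 2/3 ↦ 1  ≥
a = 2/3, b = 1 ↦ 1  ≥
a = 1, b = 0 ↦ 0  <
a = 1, b = 1/3 ↦ 1/3  <
a = 1, b = 2/3 ↦ 2/3  ≥
a = 1, b = 1 ↦ 1  ≥
So 13 of the 16 assignments meet the threshold.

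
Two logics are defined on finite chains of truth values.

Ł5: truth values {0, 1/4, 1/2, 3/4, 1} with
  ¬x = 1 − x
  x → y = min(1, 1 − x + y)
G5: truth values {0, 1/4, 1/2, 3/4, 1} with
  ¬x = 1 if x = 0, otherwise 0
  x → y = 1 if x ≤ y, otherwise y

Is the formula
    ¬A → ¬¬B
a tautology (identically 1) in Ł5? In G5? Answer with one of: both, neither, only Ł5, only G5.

neither

In Ł5: at A = 0, B = 0 the value is 0 — not a tautology.
In G5: at A = 0, B = 0 the value is 0 — not a tautology.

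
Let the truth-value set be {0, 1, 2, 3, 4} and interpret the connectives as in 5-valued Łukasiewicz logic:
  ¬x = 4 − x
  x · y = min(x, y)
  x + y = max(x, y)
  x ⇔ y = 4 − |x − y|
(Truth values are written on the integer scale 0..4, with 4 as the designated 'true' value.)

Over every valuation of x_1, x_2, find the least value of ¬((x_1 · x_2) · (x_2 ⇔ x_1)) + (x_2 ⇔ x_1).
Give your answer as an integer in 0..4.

2

Take x_1 = 2, x_2 = 4:
x_1 · x_2 = 2 · 4 = 2
x_2 ⇔ x_1 = 4 ⇔ 2 = 2
(x_1 · x_2) · (x_2 ⇔ x_1) = 2 · 2 = 2
¬((x_1 · x_2) · (x_2 ⇔ x_1)) = ¬2 = 2
x_2 ⇔ x_1 = 4 ⇔ 2 = 2
¬((x_1 · x_2) · (x_2 ⇔ x_1)) + (x_2 ⇔ x_1) = 2 + 2 = 2
No assignment yields a value below 2, so this is the minimum.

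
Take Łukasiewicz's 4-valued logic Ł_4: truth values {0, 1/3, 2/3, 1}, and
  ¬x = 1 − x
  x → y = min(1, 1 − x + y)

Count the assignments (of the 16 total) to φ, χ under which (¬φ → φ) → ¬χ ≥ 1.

φ = 0, χ = 0 ↦ 1  ≥
φ = 0, χ = 1/3 ↦ 1  ≥
φ = 0, χ = 2/3 ↦ 1  ≥
φ = 0, χ = 1 ↦ 1  ≥
φ = 1/3, χ = 0 ↦ 1  ≥
φ = 1/3, χ = 1/3 ↦ 1  ≥
φ = 1/3, χ = 2/3 ↦ 2/3  <
φ = 1/3, χ = 1 ↦ 1/3  <
φ = 2/3, χ = 0 ↦ 1  ≥
φ = 2/3, χ = 1/3 ↦ 2/3  <
φ = 2/3, χ = 2/3 ↦ 1/3  <
φ = 2/3, χ = 1 ↦ 0  <
φ = 1, χ = 0 ↦ 1  ≥
φ = 1, χ = 1/3 ↦ 2/3  <
φ = 1, χ = 2/3 ↦ 1/3  <
φ = 1, χ = 1 ↦ 0  <
So 8 of the 16 assignments meet the threshold.

8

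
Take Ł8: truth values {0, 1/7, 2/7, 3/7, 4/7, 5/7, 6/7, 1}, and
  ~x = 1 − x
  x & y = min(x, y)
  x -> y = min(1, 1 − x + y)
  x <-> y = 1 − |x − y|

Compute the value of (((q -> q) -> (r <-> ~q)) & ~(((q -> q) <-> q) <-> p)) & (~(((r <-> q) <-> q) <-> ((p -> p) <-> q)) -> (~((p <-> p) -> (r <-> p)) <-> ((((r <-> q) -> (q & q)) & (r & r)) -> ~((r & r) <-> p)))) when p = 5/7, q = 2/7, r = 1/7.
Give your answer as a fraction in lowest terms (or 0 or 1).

q -> q = 2/7 -> 2/7 = 1
~q = ~2/7 = 5/7
r <-> ~q = 1/7 <-> 5/7 = 3/7
(q -> q) -> (r <-> ~q) = 1 -> 3/7 = 3/7
q -> q = 2/7 -> 2/7 = 1
(q -> q) <-> q = 1 <-> 2/7 = 2/7
((q -> q) <-> q) <-> p = 2/7 <-> 5/7 = 4/7
~(((q -> q) <-> q) <-> p) = ~4/7 = 3/7
((q -> q) -> (r <-> ~q)) & ~(((q -> q) <-> q) <-> p) = 3/7 & 3/7 = 3/7
r <-> q = 1/7 <-> 2/7 = 6/7
(r <-> q) <-> q = 6/7 <-> 2/7 = 3/7
p -> p = 5/7 -> 5/7 = 1
(p -> p) <-> q = 1 <-> 2/7 = 2/7
((r <-> q) <-> q) <-> ((p -> p) <-> q) = 3/7 <-> 2/7 = 6/7
~(((r <-> q) <-> q) <-> ((p -> p) <-> q)) = ~6/7 = 1/7
p <-> p = 5/7 <-> 5/7 = 1
r <-> p = 1/7 <-> 5/7 = 3/7
(p <-> p) -> (r <-> p) = 1 -> 3/7 = 3/7
~((p <-> p) -> (r <-> p)) = ~3/7 = 4/7
r <-> q = 1/7 <-> 2/7 = 6/7
q & q = 2/7 & 2/7 = 2/7
(r <-> q) -> (q & q) = 6/7 -> 2/7 = 3/7
r & r = 1/7 & 1/7 = 1/7
((r <-> q) -> (q & q)) & (r & r) = 3/7 & 1/7 = 1/7
r & r = 1/7 & 1/7 = 1/7
(r & r) <-> p = 1/7 <-> 5/7 = 3/7
~((r & r) <-> p) = ~3/7 = 4/7
(((r <-> q) -> (q & q)) & (r & r)) -> ~((r & r) <-> p) = 1/7 -> 4/7 = 1
~((p <-> p) -> (r <-> p)) <-> ((((r <-> q) -> (q & q)) & (r & r)) -> ~((r & r) <-> p)) = 4/7 <-> 1 = 4/7
~(((r <-> q) <-> q) <-> ((p -> p) <-> q)) -> (~((p <-> p) -> (r <-> p)) <-> ((((r <-> q) -> (q & q)) & (r & r)) -> ~((r & r) <-> p))) = 1/7 -> 4/7 = 1
(((q -> q) -> (r <-> ~q)) & ~(((q -> q) <-> q) <-> p)) & (~(((r <-> q) <-> q) <-> ((p -> p) <-> q)) -> (~((p <-> p) -> (r <-> p)) <-> ((((r <-> q) -> (q & q)) & (r & r)) -> ~((r & r) <-> p)))) = 3/7 & 1 = 3/7

3/7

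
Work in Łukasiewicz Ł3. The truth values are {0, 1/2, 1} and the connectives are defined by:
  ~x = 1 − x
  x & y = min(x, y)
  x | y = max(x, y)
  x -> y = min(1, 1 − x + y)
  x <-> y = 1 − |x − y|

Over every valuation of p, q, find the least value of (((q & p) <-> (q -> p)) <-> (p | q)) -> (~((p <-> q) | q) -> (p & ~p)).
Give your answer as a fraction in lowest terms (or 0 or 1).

Take p = 0, q = 1/2:
q & p = 1/2 & 0 = 0
q -> p = 1/2 -> 0 = 1/2
(q & p) <-> (q -> p) = 0 <-> 1/2 = 1/2
p | q = 0 | 1/2 = 1/2
((q & p) <-> (q -> p)) <-> (p | q) = 1/2 <-> 1/2 = 1
p <-> q = 0 <-> 1/2 = 1/2
(p <-> q) | q = 1/2 | 1/2 = 1/2
~((p <-> q) | q) = ~1/2 = 1/2
~p = ~0 = 1
p & ~p = 0 & 1 = 0
~((p <-> q) | q) -> (p & ~p) = 1/2 -> 0 = 1/2
(((q & p) <-> (q -> p)) <-> (p | q)) -> (~((p <-> q) | q) -> (p & ~p)) = 1 -> 1/2 = 1/2
No assignment yields a value below 1/2, so this is the minimum.

1/2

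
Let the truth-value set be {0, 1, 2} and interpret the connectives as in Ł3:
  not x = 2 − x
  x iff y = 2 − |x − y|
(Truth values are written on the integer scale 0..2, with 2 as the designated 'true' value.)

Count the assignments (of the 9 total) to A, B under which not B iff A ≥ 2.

A = 0, B = 0 ↦ 0  <
A = 0, B = 1 ↦ 1  <
A = 0, B = 2 ↦ 2  ≥
A = 1, B = 0 ↦ 1  <
A = 1, B = 1 ↦ 2  ≥
A = 1, B = 2 ↦ 1  <
A = 2, B = 0 ↦ 2  ≥
A = 2, B = 1 ↦ 1  <
A = 2, B = 2 ↦ 0  <
So 3 of the 9 assignments meet the threshold.

3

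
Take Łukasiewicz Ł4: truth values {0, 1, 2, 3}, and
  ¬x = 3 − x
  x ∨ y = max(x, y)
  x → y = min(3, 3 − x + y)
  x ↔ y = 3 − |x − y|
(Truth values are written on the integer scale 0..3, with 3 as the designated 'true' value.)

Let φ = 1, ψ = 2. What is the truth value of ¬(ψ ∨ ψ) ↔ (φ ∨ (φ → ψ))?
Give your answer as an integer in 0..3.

ψ ∨ ψ = 2 ∨ 2 = 2
¬(ψ ∨ ψ) = ¬2 = 1
φ → ψ = 1 → 2 = 3
φ ∨ (φ → ψ) = 1 ∨ 3 = 3
¬(ψ ∨ ψ) ↔ (φ ∨ (φ → ψ)) = 1 ↔ 3 = 1

1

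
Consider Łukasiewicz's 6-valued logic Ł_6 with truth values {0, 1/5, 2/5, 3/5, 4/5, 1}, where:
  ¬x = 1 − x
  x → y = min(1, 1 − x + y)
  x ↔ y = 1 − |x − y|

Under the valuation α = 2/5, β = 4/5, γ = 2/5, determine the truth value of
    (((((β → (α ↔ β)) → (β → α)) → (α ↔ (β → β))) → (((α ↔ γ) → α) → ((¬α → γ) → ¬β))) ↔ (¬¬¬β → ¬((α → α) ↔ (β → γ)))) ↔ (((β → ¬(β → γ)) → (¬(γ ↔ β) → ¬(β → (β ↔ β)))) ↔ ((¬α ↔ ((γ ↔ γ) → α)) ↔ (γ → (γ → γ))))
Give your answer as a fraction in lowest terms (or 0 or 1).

4/5

α ↔ β = 2/5 ↔ 4/5 = 3/5
β → (α ↔ β) = 4/5 → 3/5 = 4/5
β → α = 4/5 → 2/5 = 3/5
(β → (α ↔ β)) → (β → α) = 4/5 → 3/5 = 4/5
β → β = 4/5 → 4/5 = 1
α ↔ (β → β) = 2/5 ↔ 1 = 2/5
((β → (α ↔ β)) → (β → α)) → (α ↔ (β → β)) = 4/5 → 2/5 = 3/5
α ↔ γ = 2/5 ↔ 2/5 = 1
(α ↔ γ) → α = 1 → 2/5 = 2/5
¬α = ¬2/5 = 3/5
¬α → γ = 3/5 → 2/5 = 4/5
¬β = ¬4/5 = 1/5
(¬α → γ) → ¬β = 4/5 → 1/5 = 2/5
((α ↔ γ) → α) → ((¬α → γ) → ¬β) = 2/5 → 2/5 = 1
(((β → (α ↔ β)) → (β → α)) → (α ↔ (β → β))) → (((α ↔ γ) → α) → ((¬α → γ) → ¬β)) = 3/5 → 1 = 1
¬β = ¬4/5 = 1/5
¬¬β = ¬1/5 = 4/5
¬¬¬β = ¬4/5 = 1/5
α → α = 2/5 → 2/5 = 1
β → γ = 4/5 → 2/5 = 3/5
(α → α) ↔ (β → γ) = 1 ↔ 3/5 = 3/5
¬((α → α) ↔ (β → γ)) = ¬3/5 = 2/5
¬¬¬β → ¬((α → α) ↔ (β → γ)) = 1/5 → 2/5 = 1
((((β → (α ↔ β)) → (β → α)) → (α ↔ (β → β))) → (((α ↔ γ) → α) → ((¬α → γ) → ¬β))) ↔ (¬¬¬β → ¬((α → α) ↔ (β → γ))) = 1 ↔ 1 = 1
β → γ = 4/5 → 2/5 = 3/5
¬(β → γ) = ¬3/5 = 2/5
β → ¬(β → γ) = 4/5 → 2/5 = 3/5
γ ↔ β = 2/5 ↔ 4/5 = 3/5
¬(γ ↔ β) = ¬3/5 = 2/5
β ↔ β = 4/5 ↔ 4/5 = 1
β → (β ↔ β) = 4/5 → 1 = 1
¬(β → (β ↔ β)) = ¬1 = 0
¬(γ ↔ β) → ¬(β → (β ↔ β)) = 2/5 → 0 = 3/5
(β → ¬(β → γ)) → (¬(γ ↔ β) → ¬(β → (β ↔ β))) = 3/5 → 3/5 = 1
¬α = ¬2/5 = 3/5
γ ↔ γ = 2/5 ↔ 2/5 = 1
(γ ↔ γ) → α = 1 → 2/5 = 2/5
¬α ↔ ((γ ↔ γ) → α) = 3/5 ↔ 2/5 = 4/5
γ → γ = 2/5 → 2/5 = 1
γ → (γ → γ) = 2/5 → 1 = 1
(¬α ↔ ((γ ↔ γ) → α)) ↔ (γ → (γ → γ)) = 4/5 ↔ 1 = 4/5
((β → ¬(β → γ)) → (¬(γ ↔ β) → ¬(β → (β ↔ β)))) ↔ ((¬α ↔ ((γ ↔ γ) → α)) ↔ (γ → (γ → γ))) = 1 ↔ 4/5 = 4/5
(((((β → (α ↔ β)) → (β → α)) → (α ↔ (β → β))) → (((α ↔ γ) → α) → ((¬α → γ) → ¬β))) ↔ (¬¬¬β → ¬((α → α) ↔ (β → γ)))) ↔ (((β → ¬(β → γ)) → (¬(γ ↔ β) → ¬(β → (β ↔ β)))) ↔ ((¬α ↔ ((γ ↔ γ) → α)) ↔ (γ → (γ → γ)))) = 1 ↔ 4/5 = 4/5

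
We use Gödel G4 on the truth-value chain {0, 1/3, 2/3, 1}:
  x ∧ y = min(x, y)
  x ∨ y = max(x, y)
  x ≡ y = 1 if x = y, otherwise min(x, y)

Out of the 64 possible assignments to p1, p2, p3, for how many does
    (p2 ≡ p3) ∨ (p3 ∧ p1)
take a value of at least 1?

value 1: 19 assignments (counts)
value 2/3: 13 assignments
value 1/3: 17 assignments
value 0: 15 assignments
So 19 of the 64 assignments meet the threshold.

19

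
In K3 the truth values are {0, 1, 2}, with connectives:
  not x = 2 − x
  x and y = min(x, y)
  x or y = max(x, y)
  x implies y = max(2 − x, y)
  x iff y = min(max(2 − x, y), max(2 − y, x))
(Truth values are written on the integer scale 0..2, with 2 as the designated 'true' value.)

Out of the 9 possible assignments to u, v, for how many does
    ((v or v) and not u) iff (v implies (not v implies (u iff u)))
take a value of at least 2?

u = 0, v = 0 ↦ 0  <
u = 0, v = 1 ↦ 1  <
u = 0, v = 2 ↦ 2  ≥
u = 1, v = 0 ↦ 0  <
u = 1, v = 1 ↦ 1  <
u = 1, v = 2 ↦ 1  <
u = 2, v = 0 ↦ 0  <
u = 2, v = 1 ↦ 0  <
u = 2, v = 2 ↦ 0  <
So 1 of the 9 assignments meets the threshold.

1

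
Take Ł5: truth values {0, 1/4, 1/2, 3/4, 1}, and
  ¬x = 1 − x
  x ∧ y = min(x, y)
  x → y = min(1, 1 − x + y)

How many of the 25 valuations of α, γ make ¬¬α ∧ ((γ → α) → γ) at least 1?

value 1: 1 assignment (counts)
value 3/4: 3 assignments
value 1/2: 5 assignments
value 1/4: 7 assignments
value 0: 9 assignments
So 1 of the 25 assignments meets the threshold.

1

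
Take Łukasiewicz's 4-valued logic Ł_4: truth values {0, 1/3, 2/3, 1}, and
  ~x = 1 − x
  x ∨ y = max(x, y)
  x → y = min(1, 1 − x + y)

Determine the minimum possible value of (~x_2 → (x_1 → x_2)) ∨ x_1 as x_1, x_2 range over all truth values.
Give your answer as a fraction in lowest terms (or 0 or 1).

2/3

Take x_1 = 1/3, x_2 = 0:
~x_2 = ~0 = 1
x_1 → x_2 = 1/3 → 0 = 2/3
~x_2 → (x_1 → x_2) = 1 → 2/3 = 2/3
(~x_2 → (x_1 → x_2)) ∨ x_1 = 2/3 ∨ 1/3 = 2/3
No assignment yields a value below 2/3, so this is the minimum.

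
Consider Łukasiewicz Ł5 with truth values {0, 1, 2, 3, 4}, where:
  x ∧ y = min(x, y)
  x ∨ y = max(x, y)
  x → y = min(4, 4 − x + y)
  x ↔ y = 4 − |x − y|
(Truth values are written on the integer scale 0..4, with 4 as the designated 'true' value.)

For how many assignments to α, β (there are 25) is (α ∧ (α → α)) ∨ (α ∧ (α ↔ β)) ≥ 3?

10

value 4: 5 assignments (counts)
value 3: 5 assignments (counts)
value 2: 5 assignments
value 1: 5 assignments
value 0: 5 assignments
So 10 of the 25 assignments meet the threshold.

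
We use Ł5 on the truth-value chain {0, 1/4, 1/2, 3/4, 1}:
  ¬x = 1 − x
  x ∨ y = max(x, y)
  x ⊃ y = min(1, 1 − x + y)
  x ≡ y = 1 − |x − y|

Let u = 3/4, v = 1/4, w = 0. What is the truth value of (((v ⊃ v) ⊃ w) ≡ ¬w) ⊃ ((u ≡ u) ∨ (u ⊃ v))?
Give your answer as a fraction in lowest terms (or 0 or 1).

1

v ⊃ v = 1/4 ⊃ 1/4 = 1
(v ⊃ v) ⊃ w = 1 ⊃ 0 = 0
¬w = ¬0 = 1
((v ⊃ v) ⊃ w) ≡ ¬w = 0 ≡ 1 = 0
u ≡ u = 3/4 ≡ 3/4 = 1
u ⊃ v = 3/4 ⊃ 1/4 = 1/2
(u ≡ u) ∨ (u ⊃ v) = 1 ∨ 1/2 = 1
(((v ⊃ v) ⊃ w) ≡ ¬w) ⊃ ((u ≡ u) ∨ (u ⊃ v)) = 0 ⊃ 1 = 1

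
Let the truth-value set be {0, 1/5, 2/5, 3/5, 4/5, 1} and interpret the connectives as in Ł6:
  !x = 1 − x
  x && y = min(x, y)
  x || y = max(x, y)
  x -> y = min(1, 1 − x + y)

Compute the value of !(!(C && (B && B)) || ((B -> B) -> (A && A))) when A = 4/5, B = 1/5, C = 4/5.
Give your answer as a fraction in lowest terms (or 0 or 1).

1/5

B && B = 1/5 && 1/5 = 1/5
C && (B && B) = 4/5 && 1/5 = 1/5
!(C && (B && B)) = !1/5 = 4/5
B -> B = 1/5 -> 1/5 = 1
A && A = 4/5 && 4/5 = 4/5
(B -> B) -> (A && A) = 1 -> 4/5 = 4/5
!(C && (B && B)) || ((B -> B) -> (A && A)) = 4/5 || 4/5 = 4/5
!(!(C && (B && B)) || ((B -> B) -> (A && A))) = !4/5 = 1/5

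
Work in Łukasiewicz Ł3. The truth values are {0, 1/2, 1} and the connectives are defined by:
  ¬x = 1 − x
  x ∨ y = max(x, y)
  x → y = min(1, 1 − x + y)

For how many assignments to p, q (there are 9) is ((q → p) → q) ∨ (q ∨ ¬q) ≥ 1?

7

p = 0, q = 0 ↦ 1  ≥
p = 0, q = 1/2 ↦ 1  ≥
p = 0, q = 1 ↦ 1  ≥
p = 1/2, q = 0 ↦ 1  ≥
p = 1/2, q = 1/2 ↦ 1/2  <
p = 1/2, q = 1 ↦ 1  ≥
p = 1, q = 0 ↦ 1  ≥
p = 1, q = 1/2 ↦ 1/2  <
p = 1, q = 1 ↦ 1  ≥
So 7 of the 9 assignments meet the threshold.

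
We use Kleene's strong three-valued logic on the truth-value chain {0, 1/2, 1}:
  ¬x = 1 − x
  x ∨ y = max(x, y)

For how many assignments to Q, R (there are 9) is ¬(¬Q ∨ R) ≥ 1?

1

Q = 0, R = 0 ↦ 0  <
Q = 0, R = 1/2 ↦ 0  <
Q = 0, R = 1 ↦ 0  <
Q = 1/2, R = 0 ↦ 1/2  <
Q = 1/2, R = 1/2 ↦ 1/2  <
Q = 1/2, R = 1 ↦ 0  <
Q = 1, R = 0 ↦ 1  ≥
Q = 1, R = 1/2 ↦ 1/2  <
Q = 1, R = 1 ↦ 0  <
So 1 of the 9 assignments meets the threshold.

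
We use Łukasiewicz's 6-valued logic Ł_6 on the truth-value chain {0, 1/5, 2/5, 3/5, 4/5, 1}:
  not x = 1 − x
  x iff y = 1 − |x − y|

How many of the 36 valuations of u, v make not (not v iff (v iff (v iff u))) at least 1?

value 1: 2 assignments (counts)
value 4/5: 4 assignments
value 3/5: 7 assignments
value 2/5: 9 assignments
value 1/5: 9 assignments
value 0: 5 assignments
So 2 of the 36 assignments meet the threshold.

2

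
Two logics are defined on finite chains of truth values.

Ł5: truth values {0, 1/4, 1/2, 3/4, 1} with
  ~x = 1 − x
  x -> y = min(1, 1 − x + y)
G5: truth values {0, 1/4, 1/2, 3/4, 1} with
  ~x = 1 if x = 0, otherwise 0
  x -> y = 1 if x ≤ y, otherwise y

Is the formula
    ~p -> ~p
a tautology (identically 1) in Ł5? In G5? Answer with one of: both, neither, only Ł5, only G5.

both

In Ł5: every assignment gives 1 — tautology.
In G5: every assignment gives 1 — tautology.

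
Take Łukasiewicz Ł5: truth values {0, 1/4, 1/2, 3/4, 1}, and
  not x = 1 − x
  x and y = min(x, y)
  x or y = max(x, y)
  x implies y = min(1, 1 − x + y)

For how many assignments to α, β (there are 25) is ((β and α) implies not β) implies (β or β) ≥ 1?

value 1: 8 assignments (counts)
value 3/4: 2 assignments
value 1/2: 5 assignments
value 1/4: 5 assignments
value 0: 5 assignments
So 8 of the 25 assignments meet the threshold.

8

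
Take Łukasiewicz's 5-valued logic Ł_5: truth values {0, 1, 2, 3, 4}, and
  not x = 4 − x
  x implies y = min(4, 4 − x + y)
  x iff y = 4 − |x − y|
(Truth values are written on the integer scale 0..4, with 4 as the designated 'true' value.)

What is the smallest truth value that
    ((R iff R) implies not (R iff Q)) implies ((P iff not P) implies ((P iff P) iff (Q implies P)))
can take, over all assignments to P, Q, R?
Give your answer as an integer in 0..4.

2

Take P = 2, Q = 4, R = 0:
R iff R = 0 iff 0 = 4
R iff Q = 0 iff 4 = 0
not (R iff Q) = not 0 = 4
(R iff R) implies not (R iff Q) = 4 implies 4 = 4
not P = not 2 = 2
P iff not P = 2 iff 2 = 4
P iff P = 2 iff 2 = 4
Q implies P = 4 implies 2 = 2
(P iff P) iff (Q implies P) = 4 iff 2 = 2
(P iff not P) implies ((P iff P) iff (Q implies P)) = 4 implies 2 = 2
((R iff R) implies not (R iff Q)) implies ((P iff not P) implies ((P iff P) iff (Q implies P))) = 4 implies 2 = 2
No assignment yields a value below 2, so this is the minimum.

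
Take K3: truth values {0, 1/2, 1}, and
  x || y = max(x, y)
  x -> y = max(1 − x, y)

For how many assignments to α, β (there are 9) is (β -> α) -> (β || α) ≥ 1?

α = 0, β = 0 ↦ 0  <
α = 0, β = 1/2 ↦ 1/2  <
α = 0, β = 1 ↦ 1  ≥
α = 1/2, β = 0 ↦ 1/2  <
α = 1/2, β = 1/2 ↦ 1/2  <
α = 1/2, β = 1 ↦ 1  ≥
α = 1, β = 0 ↦ 1  ≥
α = 1, β = 1/2 ↦ 1  ≥
α = 1, β = 1 ↦ 1  ≥
So 5 of the 9 assignments meet the threshold.

5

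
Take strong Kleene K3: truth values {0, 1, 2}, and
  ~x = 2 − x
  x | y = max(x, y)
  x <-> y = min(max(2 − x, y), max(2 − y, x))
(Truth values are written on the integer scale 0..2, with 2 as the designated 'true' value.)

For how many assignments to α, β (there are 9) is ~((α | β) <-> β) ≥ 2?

α = 0, β = 0 ↦ 0  <
α = 0, β = 1 ↦ 1  <
α = 0, β = 2 ↦ 0  <
α = 1, β = 0 ↦ 1  <
α = 1, β = 1 ↦ 1  <
α = 1, β = 2 ↦ 0  <
α = 2, β = 0 ↦ 2  ≥
α = 2, β = 1 ↦ 1  <
α = 2, β = 2 ↦ 0  <
So 1 of the 9 assignments meets the threshold.

1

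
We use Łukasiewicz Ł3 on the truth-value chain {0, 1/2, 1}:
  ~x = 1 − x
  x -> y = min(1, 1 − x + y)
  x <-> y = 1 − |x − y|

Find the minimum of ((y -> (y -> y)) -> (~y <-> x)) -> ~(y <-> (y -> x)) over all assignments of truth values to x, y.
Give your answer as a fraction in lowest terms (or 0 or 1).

1/2

Take x = 0, y = 1/2:
y -> y = 1/2 -> 1/2 = 1
y -> (y -> y) = 1/2 -> 1 = 1
~y = ~1/2 = 1/2
~y <-> x = 1/2 <-> 0 = 1/2
(y -> (y -> y)) -> (~y <-> x) = 1 -> 1/2 = 1/2
y -> x = 1/2 -> 0 = 1/2
y <-> (y -> x) = 1/2 <-> 1/2 = 1
~(y <-> (y -> x)) = ~1 = 0
((y -> (y -> y)) -> (~y <-> x)) -> ~(y <-> (y -> x)) = 1/2 -> 0 = 1/2
No assignment yields a value below 1/2, so this is the minimum.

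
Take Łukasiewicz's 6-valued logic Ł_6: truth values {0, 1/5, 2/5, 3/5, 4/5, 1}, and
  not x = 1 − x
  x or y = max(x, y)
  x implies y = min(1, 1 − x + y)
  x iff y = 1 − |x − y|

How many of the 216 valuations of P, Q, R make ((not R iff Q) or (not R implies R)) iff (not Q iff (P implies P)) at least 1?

30

value 1: 30 assignments (counts)
value 4/5: 42 assignments
value 3/5: 30 assignments
value 2/5: 48 assignments
value 1/5: 36 assignments
value 0: 30 assignments
So 30 of the 216 assignments meet the threshold.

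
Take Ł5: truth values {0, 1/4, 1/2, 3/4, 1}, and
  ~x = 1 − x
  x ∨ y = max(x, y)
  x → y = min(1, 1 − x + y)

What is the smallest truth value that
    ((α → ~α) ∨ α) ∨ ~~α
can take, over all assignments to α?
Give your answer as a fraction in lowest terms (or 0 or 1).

Take α = 3/4:
~α = ~3/4 = 1/4
α → ~α = 3/4 → 1/4 = 1/2
(α → ~α) ∨ α = 1/2 ∨ 3/4 = 3/4
~α = ~3/4 = 1/4
~~α = ~1/4 = 3/4
((α → ~α) ∨ α) ∨ ~~α = 3/4 ∨ 3/4 = 3/4
No assignment yields a value below 3/4, so this is the minimum.

3/4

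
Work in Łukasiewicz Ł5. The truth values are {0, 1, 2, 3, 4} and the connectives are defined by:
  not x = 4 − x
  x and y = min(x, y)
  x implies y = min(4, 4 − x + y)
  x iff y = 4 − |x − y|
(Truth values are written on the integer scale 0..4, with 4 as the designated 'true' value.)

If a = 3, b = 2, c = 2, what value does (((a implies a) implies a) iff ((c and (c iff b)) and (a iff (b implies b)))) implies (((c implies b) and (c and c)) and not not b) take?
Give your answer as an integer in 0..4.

a implies a = 3 implies 3 = 4
(a implies a) implies a = 4 implies 3 = 3
c iff b = 2 iff 2 = 4
c and (c iff b) = 2 and 4 = 2
b implies b = 2 implies 2 = 4
a iff (b implies b) = 3 iff 4 = 3
(c and (c iff b)) and (a iff (b implies b)) = 2 and 3 = 2
((a implies a) implies a) iff ((c and (c iff b)) and (a iff (b implies b))) = 3 iff 2 = 3
c implies b = 2 implies 2 = 4
c and c = 2 and 2 = 2
(c implies b) and (c and c) = 4 and 2 = 2
not b = not 2 = 2
not not b = not 2 = 2
((c implies b) and (c and c)) and not not b = 2 and 2 = 2
(((a implies a) implies a) iff ((c and (c iff b)) and (a iff (b implies b)))) implies (((c implies b) and (c and c)) and not not b) = 3 implies 2 = 3

3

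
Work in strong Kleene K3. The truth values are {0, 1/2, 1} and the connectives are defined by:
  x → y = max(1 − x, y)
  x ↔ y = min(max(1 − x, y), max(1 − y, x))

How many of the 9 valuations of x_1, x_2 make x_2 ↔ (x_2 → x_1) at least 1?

x_1 = 0, x_2 = 0 ↦ 0  <
x_1 = 0, x_2 = 1/2 ↦ 1/2  <
x_1 = 0, x_2 = 1 ↦ 0  <
x_1 = 1/2, x_2 = 0 ↦ 0  <
x_1 = 1/2, x_2 = 1/2 ↦ 1/2  <
x_1 = 1/2, x_2 = 1 ↦ 1/2  <
x_1 = 1, x_2 = 0 ↦ 0  <
x_1 = 1, x_2 = 1/2 ↦ 1/2  <
x_1 = 1, x_2 = 1 ↦ 1  ≥
So 1 of the 9 assignments meets the threshold.

1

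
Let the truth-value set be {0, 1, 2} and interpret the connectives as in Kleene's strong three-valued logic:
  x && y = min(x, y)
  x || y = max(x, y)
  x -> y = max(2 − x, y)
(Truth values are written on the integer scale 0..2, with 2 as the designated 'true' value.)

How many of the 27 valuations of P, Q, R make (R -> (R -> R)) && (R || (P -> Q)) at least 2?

14

value 2: 14 assignments (counts)
value 1: 12 assignments
value 0: 1 assignment
So 14 of the 27 assignments meet the threshold.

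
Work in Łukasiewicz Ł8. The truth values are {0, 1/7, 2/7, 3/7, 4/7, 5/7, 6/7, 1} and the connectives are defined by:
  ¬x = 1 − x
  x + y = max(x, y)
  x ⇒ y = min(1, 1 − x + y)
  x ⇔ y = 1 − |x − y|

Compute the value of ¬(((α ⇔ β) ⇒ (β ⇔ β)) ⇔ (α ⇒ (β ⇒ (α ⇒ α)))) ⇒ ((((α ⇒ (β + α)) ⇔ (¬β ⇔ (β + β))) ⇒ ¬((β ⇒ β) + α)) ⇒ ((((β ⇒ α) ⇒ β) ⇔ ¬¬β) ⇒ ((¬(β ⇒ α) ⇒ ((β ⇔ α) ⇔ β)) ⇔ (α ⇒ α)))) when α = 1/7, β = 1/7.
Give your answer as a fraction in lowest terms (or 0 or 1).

1

α ⇔ β = 1/7 ⇔ 1/7 = 1
β ⇔ β = 1/7 ⇔ 1/7 = 1
(α ⇔ β) ⇒ (β ⇔ β) = 1 ⇒ 1 = 1
α ⇒ α = 1/7 ⇒ 1/7 = 1
β ⇒ (α ⇒ α) = 1/7 ⇒ 1 = 1
α ⇒ (β ⇒ (α ⇒ α)) = 1/7 ⇒ 1 = 1
((α ⇔ β) ⇒ (β ⇔ β)) ⇔ (α ⇒ (β ⇒ (α ⇒ α))) = 1 ⇔ 1 = 1
¬(((α ⇔ β) ⇒ (β ⇔ β)) ⇔ (α ⇒ (β ⇒ (α ⇒ α)))) = ¬1 = 0
β + α = 1/7 + 1/7 = 1/7
α ⇒ (β + α) = 1/7 ⇒ 1/7 = 1
¬β = ¬1/7 = 6/7
β + β = 1/7 + 1/7 = 1/7
¬β ⇔ (β + β) = 6/7 ⇔ 1/7 = 2/7
(α ⇒ (β + α)) ⇔ (¬β ⇔ (β + β)) = 1 ⇔ 2/7 = 2/7
β ⇒ β = 1/7 ⇒ 1/7 = 1
(β ⇒ β) + α = 1 + 1/7 = 1
¬((β ⇒ β) + α) = ¬1 = 0
((α ⇒ (β + α)) ⇔ (¬β ⇔ (β + β))) ⇒ ¬((β ⇒ β) + α) = 2/7 ⇒ 0 = 5/7
β ⇒ α = 1/7 ⇒ 1/7 = 1
(β ⇒ α) ⇒ β = 1 ⇒ 1/7 = 1/7
¬β = ¬1/7 = 6/7
¬¬β = ¬6/7 = 1/7
((β ⇒ α) ⇒ β) ⇔ ¬¬β = 1/7 ⇔ 1/7 = 1
β ⇒ α = 1/7 ⇒ 1/7 = 1
¬(β ⇒ α) = ¬1 = 0
β ⇔ α = 1/7 ⇔ 1/7 = 1
(β ⇔ α) ⇔ β = 1 ⇔ 1/7 = 1/7
¬(β ⇒ α) ⇒ ((β ⇔ α) ⇔ β) = 0 ⇒ 1/7 = 1
α ⇒ α = 1/7 ⇒ 1/7 = 1
(¬(β ⇒ α) ⇒ ((β ⇔ α) ⇔ β)) ⇔ (α ⇒ α) = 1 ⇔ 1 = 1
(((β ⇒ α) ⇒ β) ⇔ ¬¬β) ⇒ ((¬(β ⇒ α) ⇒ ((β ⇔ α) ⇔ β)) ⇔ (α ⇒ α)) = 1 ⇒ 1 = 1
(((α ⇒ (β + α)) ⇔ (¬β ⇔ (β + β))) ⇒ ¬((β ⇒ β) + α)) ⇒ ((((β ⇒ α) ⇒ β) ⇔ ¬¬β) ⇒ ((¬(β ⇒ α) ⇒ ((β ⇔ α) ⇔ β)) ⇔ (α ⇒ α))) = 5/7 ⇒ 1 = 1
¬(((α ⇔ β) ⇒ (β ⇔ β)) ⇔ (α ⇒ (β ⇒ (α ⇒ α)))) ⇒ ((((α ⇒ (β + α)) ⇔ (¬β ⇔ (β + β))) ⇒ ¬((β ⇒ β) + α)) ⇒ ((((β ⇒ α) ⇒ β) ⇔ ¬¬β) ⇒ ((¬(β ⇒ α) ⇒ ((β ⇔ α) ⇔ β)) ⇔ (α ⇒ α)))) = 0 ⇒ 1 = 1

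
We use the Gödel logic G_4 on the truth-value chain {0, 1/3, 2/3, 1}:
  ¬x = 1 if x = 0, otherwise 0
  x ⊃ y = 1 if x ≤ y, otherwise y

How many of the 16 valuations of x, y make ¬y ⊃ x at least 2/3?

x = 0, y = 0 ↦ 0  <
x = 0, y = 1/3 ↦ 1  ≥
x = 0, y = 2/3 ↦ 1  ≥
x = 0, y = 1 ↦ 1  ≥
x = 1/3, y = 0 ↦ 1/3  <
x = 1/3, y = 1/3 ↦ 1  ≥
x = 1/3, y = 2/3 ↦ 1  ≥
x = 1/3, y = 1 ↦ 1  ≥
x = 2/3, y = 0 ↦ 2/3  ≥
x = 2/3, y = 1/3 ↦ 1  ≥
x = 2/3, y = 2/3 ↦ 1  ≥
x = 2/3, y = 1 ↦ 1  ≥
x = 1, y = 0 ↦ 1  ≥
x = 1, y = 1/3 ↦ 1  ≥
x = 1, y = 2/3 ↦ 1  ≥
x = 1, y = 1 ↦ 1  ≥
So 14 of the 16 assignments meet the threshold.

14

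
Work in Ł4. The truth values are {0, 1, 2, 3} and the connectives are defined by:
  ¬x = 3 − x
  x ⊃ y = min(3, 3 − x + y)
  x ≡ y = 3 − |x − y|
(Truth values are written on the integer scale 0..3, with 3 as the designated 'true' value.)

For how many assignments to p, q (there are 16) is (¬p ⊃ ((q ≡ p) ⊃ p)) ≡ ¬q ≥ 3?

p = 0, q = 0 ↦ 0  <
p = 0, q = 1 ↦ 2  <
p = 0, q = 2 ↦ 2  <
p = 0, q = 3 ↦ 0  <
p = 1, q = 0 ↦ 3  ≥
p = 1, q = 1 ↦ 3  ≥
p = 1, q = 2 ↦ 1  <
p = 1, q = 3 ↦ 0  <
p = 2, q = 0 ↦ 3  ≥
p = 2, q = 1 ↦ 2  <
p = 2, q = 2 ↦ 1  <
p = 2, q = 3 ↦ 0  <
p = 3, q = 0 ↦ 3  ≥
p = 3, q = 1 ↦ 2  <
p = 3, q = 2 ↦ 1  <
p = 3, q = 3 ↦ 0  <
So 4 of the 16 assignments meet the threshold.

4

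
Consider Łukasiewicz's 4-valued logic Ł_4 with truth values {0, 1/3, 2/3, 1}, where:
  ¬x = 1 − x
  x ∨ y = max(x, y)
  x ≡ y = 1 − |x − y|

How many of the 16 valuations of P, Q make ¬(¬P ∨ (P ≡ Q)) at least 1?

1

P = 0, Q = 0 ↦ 0  <
P = 0, Q = 1/3 ↦ 0  <
P = 0, Q = 2/3 ↦ 0  <
P = 0, Q = 1 ↦ 0  <
P = 1/3, Q = 0 ↦ 1/3  <
P = 1/3, Q = 1/3 ↦ 0  <
P = 1/3, Q = 2/3 ↦ 1/3  <
P = 1/3, Q = 1 ↦ 1/3  <
P = 2/3, Q = 0 ↦ 2/3  <
P = 2/3, Q = 1/3 ↦ 1/3  <
P = 2/3, Q = 2/3 ↦ 0  <
P = 2/3, Q = 1 ↦ 1/3  <
P = 1, Q = 0 ↦ 1  ≥
P = 1, Q = 1/3 ↦ 2/3  <
P = 1, Q = 2/3 ↦ 1/3  <
P = 1, Q = 1 ↦ 0  <
So 1 of the 16 assignments meets the threshold.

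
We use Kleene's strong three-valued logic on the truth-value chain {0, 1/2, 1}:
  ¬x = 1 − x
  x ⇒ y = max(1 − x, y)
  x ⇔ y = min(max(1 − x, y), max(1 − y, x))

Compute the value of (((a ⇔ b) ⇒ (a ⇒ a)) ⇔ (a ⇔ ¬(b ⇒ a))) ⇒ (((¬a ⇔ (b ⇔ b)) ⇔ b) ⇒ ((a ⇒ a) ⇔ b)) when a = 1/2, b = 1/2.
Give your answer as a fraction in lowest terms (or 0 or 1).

1/2

a ⇔ b = 1/2 ⇔ 1/2 = 1/2
a ⇒ a = 1/2 ⇒ 1/2 = 1/2
(a ⇔ b) ⇒ (a ⇒ a) = 1/2 ⇒ 1/2 = 1/2
b ⇒ a = 1/2 ⇒ 1/2 = 1/2
¬(b ⇒ a) = ¬1/2 = 1/2
a ⇔ ¬(b ⇒ a) = 1/2 ⇔ 1/2 = 1/2
((a ⇔ b) ⇒ (a ⇒ a)) ⇔ (a ⇔ ¬(b ⇒ a)) = 1/2 ⇔ 1/2 = 1/2
¬a = ¬1/2 = 1/2
b ⇔ b = 1/2 ⇔ 1/2 = 1/2
¬a ⇔ (b ⇔ b) = 1/2 ⇔ 1/2 = 1/2
(¬a ⇔ (b ⇔ b)) ⇔ b = 1/2 ⇔ 1/2 = 1/2
a ⇒ a = 1/2 ⇒ 1/2 = 1/2
(a ⇒ a) ⇔ b = 1/2 ⇔ 1/2 = 1/2
((¬a ⇔ (b ⇔ b)) ⇔ b) ⇒ ((a ⇒ a) ⇔ b) = 1/2 ⇒ 1/2 = 1/2
(((a ⇔ b) ⇒ (a ⇒ a)) ⇔ (a ⇔ ¬(b ⇒ a))) ⇒ (((¬a ⇔ (b ⇔ b)) ⇔ b) ⇒ ((a ⇒ a) ⇔ b)) = 1/2 ⇒ 1/2 = 1/2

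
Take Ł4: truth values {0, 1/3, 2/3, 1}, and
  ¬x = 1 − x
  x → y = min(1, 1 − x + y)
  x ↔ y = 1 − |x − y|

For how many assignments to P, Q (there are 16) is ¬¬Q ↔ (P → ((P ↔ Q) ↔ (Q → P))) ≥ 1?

P = 0, Q = 0 ↦ 0  <
P = 0, Q = 1/3 ↦ 1/3  <
P = 0, Q = 2/3 ↦ 2/3  <
P = 0, Q = 1 ↦ 1  ≥
P = 1/3, Q = 0 ↦ 0  <
P = 1/3, Q = 1/3 ↦ 1/3  <
P = 1/3, Q = 2/3 ↦ 2/3  <
P = 1/3, Q = 1 ↦ 1  ≥
P = 2/3, Q = 0 ↦ 1/3  <
P = 2/3, Q = 1/3 ↦ 1/3  <
P = 2/3, Q = 2/3 ↦ 2/3  <
P = 2/3, Q = 1 ↦ 1  ≥
P = 1, Q = 0 ↦ 1  ≥
P = 1, Q = 1/3 ↦ 1  ≥
P = 1, Q = 2/3 ↦ 1  ≥
P = 1, Q = 1 ↦ 1  ≥
So 7 of the 16 assignments meet the threshold.

7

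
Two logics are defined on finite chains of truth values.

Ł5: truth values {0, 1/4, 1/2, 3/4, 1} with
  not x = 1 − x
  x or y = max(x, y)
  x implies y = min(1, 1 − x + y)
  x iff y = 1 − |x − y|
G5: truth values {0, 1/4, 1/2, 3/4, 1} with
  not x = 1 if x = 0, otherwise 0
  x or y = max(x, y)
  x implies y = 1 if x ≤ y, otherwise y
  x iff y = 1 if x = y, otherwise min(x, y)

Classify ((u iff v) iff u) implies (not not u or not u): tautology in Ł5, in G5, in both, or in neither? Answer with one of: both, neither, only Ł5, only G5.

only G5

In Ł5: at u = 1/4, v = 1 the value is 3/4 — not a tautology.
In G5: every assignment gives 1 — tautology.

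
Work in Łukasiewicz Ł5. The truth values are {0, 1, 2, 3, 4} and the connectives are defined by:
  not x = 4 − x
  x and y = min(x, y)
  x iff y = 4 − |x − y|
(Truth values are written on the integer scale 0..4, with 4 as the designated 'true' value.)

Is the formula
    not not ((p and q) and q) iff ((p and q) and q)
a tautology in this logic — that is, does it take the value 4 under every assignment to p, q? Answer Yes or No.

At p = 3, q = 0, for instance:
p and q = 3 and 0 = 0
(p and q) and q = 0 and 0 = 0
not ((p and q) and q) = not 0 = 4
not not ((p and q) and q) = not 4 = 0
not not ((p and q) and q) iff ((p and q) and q) = 0 iff 0 = 4
and checking the remaining 24 assignments likewise gives ≥ 4 in every case.

Yes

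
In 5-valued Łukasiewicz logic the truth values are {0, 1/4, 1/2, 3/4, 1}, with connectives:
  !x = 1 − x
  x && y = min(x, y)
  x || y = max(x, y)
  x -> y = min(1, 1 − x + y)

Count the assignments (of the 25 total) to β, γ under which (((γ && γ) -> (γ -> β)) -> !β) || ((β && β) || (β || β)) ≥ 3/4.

21

value 1: 13 assignments (counts)
value 3/4: 8 assignments (counts)
value 1/2: 4 assignments
So 21 of the 25 assignments meet the threshold.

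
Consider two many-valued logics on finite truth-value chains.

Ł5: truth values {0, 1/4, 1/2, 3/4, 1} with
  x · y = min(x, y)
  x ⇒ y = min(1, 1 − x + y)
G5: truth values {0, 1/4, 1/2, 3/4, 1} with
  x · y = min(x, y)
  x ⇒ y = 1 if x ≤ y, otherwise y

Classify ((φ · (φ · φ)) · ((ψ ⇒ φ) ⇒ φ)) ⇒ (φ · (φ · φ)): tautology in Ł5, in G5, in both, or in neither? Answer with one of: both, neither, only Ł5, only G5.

In Ł5: every assignment gives 1 — tautology.
In G5: every assignment gives 1 — tautology.

both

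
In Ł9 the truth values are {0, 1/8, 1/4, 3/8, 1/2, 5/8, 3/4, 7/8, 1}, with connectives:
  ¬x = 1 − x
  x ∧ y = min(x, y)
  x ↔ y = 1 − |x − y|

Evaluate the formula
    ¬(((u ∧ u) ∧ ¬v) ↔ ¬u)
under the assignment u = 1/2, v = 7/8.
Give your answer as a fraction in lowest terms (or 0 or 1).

3/8

u ∧ u = 1/2 ∧ 1/2 = 1/2
¬v = ¬7/8 = 1/8
(u ∧ u) ∧ ¬v = 1/2 ∧ 1/8 = 1/8
¬u = ¬1/2 = 1/2
((u ∧ u) ∧ ¬v) ↔ ¬u = 1/8 ↔ 1/2 = 5/8
¬(((u ∧ u) ∧ ¬v) ↔ ¬u) = ¬5/8 = 3/8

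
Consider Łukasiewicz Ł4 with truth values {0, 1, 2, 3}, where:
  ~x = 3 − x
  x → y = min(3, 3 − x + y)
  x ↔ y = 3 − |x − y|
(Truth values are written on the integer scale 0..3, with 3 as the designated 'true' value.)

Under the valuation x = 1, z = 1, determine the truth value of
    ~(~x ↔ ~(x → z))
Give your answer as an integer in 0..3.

~x = ~1 = 2
x → z = 1 → 1 = 3
~(x → z) = ~3 = 0
~x ↔ ~(x → z) = 2 ↔ 0 = 1
~(~x ↔ ~(x → z)) = ~1 = 2

2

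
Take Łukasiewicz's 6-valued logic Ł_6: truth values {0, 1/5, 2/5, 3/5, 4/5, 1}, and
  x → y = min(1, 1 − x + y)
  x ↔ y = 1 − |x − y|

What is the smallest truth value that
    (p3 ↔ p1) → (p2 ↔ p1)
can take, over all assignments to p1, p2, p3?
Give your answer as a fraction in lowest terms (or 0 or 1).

Take p1 = 0, p2 = 1, p3 = 0:
p3 ↔ p1 = 0 ↔ 0 = 1
p2 ↔ p1 = 1 ↔ 0 = 0
(p3 ↔ p1) → (p2 ↔ p1) = 1 → 0 = 0
No assignment yields a value below 0, so this is the minimum.

0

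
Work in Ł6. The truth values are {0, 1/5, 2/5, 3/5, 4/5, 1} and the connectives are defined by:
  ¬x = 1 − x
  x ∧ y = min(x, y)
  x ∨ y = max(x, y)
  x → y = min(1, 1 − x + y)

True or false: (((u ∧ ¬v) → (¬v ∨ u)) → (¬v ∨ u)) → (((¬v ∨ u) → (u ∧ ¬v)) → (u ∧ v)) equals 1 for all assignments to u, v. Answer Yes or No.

Counterexample: take u = 1/5, v = 0.
¬v = ¬0 = 1
u ∧ ¬v = 1/5 ∧ 1 = 1/5
¬v = ¬0 = 1
¬v ∨ u = 1 ∨ 1/5 = 1
(u ∧ ¬v) → (¬v ∨ u) = 1/5 → 1 = 1
¬v = ¬0 = 1
¬v ∨ u = 1 ∨ 1/5 = 1
((u ∧ ¬v) → (¬v ∨ u)) → (¬v ∨ u) = 1 → 1 = 1
¬v = ¬0 = 1
¬v ∨ u = 1 ∨ 1/5 = 1
¬v = ¬0 = 1
u ∧ ¬v = 1/5 ∧ 1 = 1/5
(¬v ∨ u) → (u ∧ ¬v) = 1 → 1/5 = 1/5
u ∧ v = 1/5 ∧ 0 = 0
((¬v ∨ u) → (u ∧ ¬v)) → (u ∧ v) = 1/5 → 0 = 4/5
(((u ∧ ¬v) → (¬v ∨ u)) → (¬v ∨ u)) → (((¬v ∨ u) → (u ∧ ¬v)) → (u ∧ v)) = 1 → 4/5 = 4/5
This gives 4/5 ≠ 1.

No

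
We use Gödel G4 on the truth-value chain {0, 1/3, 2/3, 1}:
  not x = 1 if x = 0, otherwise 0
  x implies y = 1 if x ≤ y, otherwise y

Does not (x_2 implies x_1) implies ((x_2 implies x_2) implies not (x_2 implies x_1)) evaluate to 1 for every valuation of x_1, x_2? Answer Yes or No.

Yes

x_1 = 0, x_2 = 0 ↦ 1
x_1 = 0, x_2 = 1/3 ↦ 1
x_1 = 0, x_2 = 2/3 ↦ 1
x_1 = 0, x_2 = 1 ↦ 1
x_1 = 1/3, x_2 = 0 ↦ 1
x_1 = 1/3, x_2 = 1/3 ↦ 1
x_1 = 1/3, x_2 = 2/3 ↦ 1
x_1 = 1/3, x_2 = 1 ↦ 1
x_1 = 2/3, x_2 = 0 ↦ 1
x_1 = 2/3, x_2 = 1/3 ↦ 1
x_1 = 2/3, x_2 = 2/3 ↦ 1
x_1 = 2/3, x_2 = 1 ↦ 1
x_1 = 1, x_2 = 0 ↦ 1
x_1 = 1, x_2 = 1/3 ↦ 1
x_1 = 1, x_2 = 2/3 ↦ 1
x_1 = 1, x_2 = 1 ↦ 1
Every assignment gives a value ≥ 1.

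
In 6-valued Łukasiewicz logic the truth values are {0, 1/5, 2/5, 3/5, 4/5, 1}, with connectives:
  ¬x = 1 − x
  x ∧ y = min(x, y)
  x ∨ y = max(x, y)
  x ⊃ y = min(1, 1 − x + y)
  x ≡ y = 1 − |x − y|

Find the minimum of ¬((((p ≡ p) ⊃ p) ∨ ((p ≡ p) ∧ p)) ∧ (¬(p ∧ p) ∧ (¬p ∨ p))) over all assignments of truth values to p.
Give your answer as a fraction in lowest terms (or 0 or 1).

Take p = 2/5:
p ≡ p = 2/5 ≡ 2/5 = 1
(p ≡ p) ⊃ p = 1 ⊃ 2/5 = 2/5
p ≡ p = 2/5 ≡ 2/5 = 1
(p ≡ p) ∧ p = 1 ∧ 2/5 = 2/5
((p ≡ p) ⊃ p) ∨ ((p ≡ p) ∧ p) = 2/5 ∨ 2/5 = 2/5
p ∧ p = 2/5 ∧ 2/5 = 2/5
¬(p ∧ p) = ¬2/5 = 3/5
¬p = ¬2/5 = 3/5
¬p ∨ p = 3/5 ∨ 2/5 = 3/5
¬(p ∧ p) ∧ (¬p ∨ p) = 3/5 ∧ 3/5 = 3/5
(((p ≡ p) ⊃ p) ∨ ((p ≡ p) ∧ p)) ∧ (¬(p ∧ p) ∧ (¬p ∨ p)) = 2/5 ∧ 3/5 = 2/5
¬((((p ≡ p) ⊃ p) ∨ ((p ≡ p) ∧ p)) ∧ (¬(p ∧ p) ∧ (¬p ∨ p))) = ¬2/5 = 3/5
No assignment yields a value below 3/5, so this is the minimum.

3/5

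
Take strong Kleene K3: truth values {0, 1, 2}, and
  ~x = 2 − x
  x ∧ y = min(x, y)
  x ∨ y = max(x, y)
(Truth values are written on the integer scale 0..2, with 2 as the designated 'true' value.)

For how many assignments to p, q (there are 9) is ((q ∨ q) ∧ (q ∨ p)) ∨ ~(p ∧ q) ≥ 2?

p = 0, q = 0 ↦ 2  ≥
p = 0, q = 1 ↦ 2  ≥
p = 0, q = 2 ↦ 2  ≥
p = 1, q = 0 ↦ 2  ≥
p = 1, q = 1 ↦ 1  <
p = 1, q = 2 ↦ 2  ≥
p = 2, q = 0 ↦ 2  ≥
p = 2, q = 1 ↦ 1  <
p = 2, q = 2 ↦ 2  ≥
So 7 of the 9 assignments meet the threshold.

7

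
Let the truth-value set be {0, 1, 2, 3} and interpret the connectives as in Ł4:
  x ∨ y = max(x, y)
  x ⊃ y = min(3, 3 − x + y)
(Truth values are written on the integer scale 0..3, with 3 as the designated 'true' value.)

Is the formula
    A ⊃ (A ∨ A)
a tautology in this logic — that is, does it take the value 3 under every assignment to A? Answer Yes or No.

Yes

A = 0 ↦ 3
A = 1 ↦ 3
A = 2 ↦ 3
A = 3 ↦ 3
Every assignment gives a value ≥ 3.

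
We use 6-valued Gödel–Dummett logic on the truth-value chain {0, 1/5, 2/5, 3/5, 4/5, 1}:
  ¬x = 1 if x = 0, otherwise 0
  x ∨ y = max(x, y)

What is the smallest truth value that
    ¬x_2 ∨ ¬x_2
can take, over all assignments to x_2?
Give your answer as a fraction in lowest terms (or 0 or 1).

Take x_2 = 1/5:
¬x_2 = ¬1/5 = 0
¬x_2 = ¬1/5 = 0
¬x_2 ∨ ¬x_2 = 0 ∨ 0 = 0
No assignment yields a value below 0, so this is the minimum.

0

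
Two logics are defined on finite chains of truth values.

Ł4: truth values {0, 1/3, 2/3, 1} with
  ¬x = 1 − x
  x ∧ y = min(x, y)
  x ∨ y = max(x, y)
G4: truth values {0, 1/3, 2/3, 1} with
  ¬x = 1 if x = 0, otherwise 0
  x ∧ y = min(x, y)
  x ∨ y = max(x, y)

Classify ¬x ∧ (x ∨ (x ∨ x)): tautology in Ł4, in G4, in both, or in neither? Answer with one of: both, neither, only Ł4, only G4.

In Ł4: at x = 0 the value is 0 — not a tautology.
In G4: at x = 0 the value is 0 — not a tautology.

neither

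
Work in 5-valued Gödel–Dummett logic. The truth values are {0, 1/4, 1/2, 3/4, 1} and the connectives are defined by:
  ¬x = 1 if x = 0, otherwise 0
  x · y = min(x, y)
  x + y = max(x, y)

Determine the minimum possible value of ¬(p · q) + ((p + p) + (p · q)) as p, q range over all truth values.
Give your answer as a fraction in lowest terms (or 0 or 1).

Take p = 1/4, q = 1/4:
p · q = 1/4 · 1/4 = 1/4
¬(p · q) = ¬1/4 = 0
p + p = 1/4 + 1/4 = 1/4
p · q = 1/4 · 1/4 = 1/4
(p + p) + (p · q) = 1/4 + 1/4 = 1/4
¬(p · q) + ((p + p) + (p · q)) = 0 + 1/4 = 1/4
No assignment yields a value below 1/4, so this is the minimum.

1/4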